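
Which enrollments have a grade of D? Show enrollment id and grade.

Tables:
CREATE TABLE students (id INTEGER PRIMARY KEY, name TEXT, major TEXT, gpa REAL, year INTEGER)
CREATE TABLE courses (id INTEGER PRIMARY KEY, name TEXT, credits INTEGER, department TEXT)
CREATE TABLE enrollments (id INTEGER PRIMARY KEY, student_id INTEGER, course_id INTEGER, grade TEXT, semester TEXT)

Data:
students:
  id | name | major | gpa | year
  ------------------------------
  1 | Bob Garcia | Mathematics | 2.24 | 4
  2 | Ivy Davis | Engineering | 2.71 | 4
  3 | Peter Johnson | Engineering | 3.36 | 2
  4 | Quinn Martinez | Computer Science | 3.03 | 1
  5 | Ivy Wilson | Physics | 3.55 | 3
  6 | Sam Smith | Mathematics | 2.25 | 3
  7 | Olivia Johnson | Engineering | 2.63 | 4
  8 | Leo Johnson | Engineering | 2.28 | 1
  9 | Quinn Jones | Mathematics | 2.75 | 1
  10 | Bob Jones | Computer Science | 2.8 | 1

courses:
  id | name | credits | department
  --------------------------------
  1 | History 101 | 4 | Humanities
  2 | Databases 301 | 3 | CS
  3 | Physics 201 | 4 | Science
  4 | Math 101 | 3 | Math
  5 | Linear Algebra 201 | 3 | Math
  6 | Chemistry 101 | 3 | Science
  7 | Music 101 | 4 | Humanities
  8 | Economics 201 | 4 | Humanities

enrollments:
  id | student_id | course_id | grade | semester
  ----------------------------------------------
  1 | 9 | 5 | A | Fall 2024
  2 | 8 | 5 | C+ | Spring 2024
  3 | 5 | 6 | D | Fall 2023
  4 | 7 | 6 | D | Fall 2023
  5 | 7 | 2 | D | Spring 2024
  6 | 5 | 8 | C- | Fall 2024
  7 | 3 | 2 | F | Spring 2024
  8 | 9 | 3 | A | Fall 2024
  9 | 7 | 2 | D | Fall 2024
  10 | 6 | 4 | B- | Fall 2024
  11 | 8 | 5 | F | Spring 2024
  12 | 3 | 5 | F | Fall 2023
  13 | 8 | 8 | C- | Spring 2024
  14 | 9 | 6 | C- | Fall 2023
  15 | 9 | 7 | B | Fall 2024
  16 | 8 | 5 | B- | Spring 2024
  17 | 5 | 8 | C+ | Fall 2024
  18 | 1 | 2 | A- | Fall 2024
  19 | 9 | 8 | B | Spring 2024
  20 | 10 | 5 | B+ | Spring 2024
SELECT id, grade FROM enrollments WHERE grade = 'D'

Execution result:
id | grade
3 | D
4 | D
5 | D
9 | D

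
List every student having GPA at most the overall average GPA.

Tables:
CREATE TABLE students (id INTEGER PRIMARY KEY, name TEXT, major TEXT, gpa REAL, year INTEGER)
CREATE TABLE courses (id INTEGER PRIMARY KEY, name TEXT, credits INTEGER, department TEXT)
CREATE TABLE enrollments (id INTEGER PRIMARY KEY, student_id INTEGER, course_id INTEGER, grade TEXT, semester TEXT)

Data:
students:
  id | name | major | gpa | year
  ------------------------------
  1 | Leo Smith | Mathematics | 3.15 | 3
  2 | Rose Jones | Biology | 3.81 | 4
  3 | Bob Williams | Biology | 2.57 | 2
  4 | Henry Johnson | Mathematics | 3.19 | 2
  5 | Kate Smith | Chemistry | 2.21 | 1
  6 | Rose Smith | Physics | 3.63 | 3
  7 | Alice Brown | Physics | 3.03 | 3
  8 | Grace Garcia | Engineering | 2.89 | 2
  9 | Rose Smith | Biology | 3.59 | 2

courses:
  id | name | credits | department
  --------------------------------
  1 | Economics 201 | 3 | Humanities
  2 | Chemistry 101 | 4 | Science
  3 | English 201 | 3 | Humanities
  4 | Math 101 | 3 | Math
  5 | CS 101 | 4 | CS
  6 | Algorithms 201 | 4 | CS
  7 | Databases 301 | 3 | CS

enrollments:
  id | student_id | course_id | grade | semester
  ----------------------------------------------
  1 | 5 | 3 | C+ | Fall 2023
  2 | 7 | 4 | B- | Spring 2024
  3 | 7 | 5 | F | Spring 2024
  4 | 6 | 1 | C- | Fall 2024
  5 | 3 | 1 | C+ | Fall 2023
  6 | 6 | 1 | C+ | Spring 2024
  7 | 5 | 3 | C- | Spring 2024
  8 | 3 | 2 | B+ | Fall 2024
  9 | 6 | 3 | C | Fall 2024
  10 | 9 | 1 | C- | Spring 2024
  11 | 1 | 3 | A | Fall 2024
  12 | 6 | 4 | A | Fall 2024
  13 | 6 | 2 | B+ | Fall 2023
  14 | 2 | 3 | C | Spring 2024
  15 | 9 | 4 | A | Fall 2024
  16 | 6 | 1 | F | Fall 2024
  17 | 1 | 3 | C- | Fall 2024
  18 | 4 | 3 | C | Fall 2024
SELECT name, gpa FROM students WHERE gpa <= (SELECT AVG(gpa) FROM students)

Execution result:
name | gpa
Bob Williams | 2.57
Kate Smith | 2.21
Alice Brown | 3.03
Grace Garcia | 2.89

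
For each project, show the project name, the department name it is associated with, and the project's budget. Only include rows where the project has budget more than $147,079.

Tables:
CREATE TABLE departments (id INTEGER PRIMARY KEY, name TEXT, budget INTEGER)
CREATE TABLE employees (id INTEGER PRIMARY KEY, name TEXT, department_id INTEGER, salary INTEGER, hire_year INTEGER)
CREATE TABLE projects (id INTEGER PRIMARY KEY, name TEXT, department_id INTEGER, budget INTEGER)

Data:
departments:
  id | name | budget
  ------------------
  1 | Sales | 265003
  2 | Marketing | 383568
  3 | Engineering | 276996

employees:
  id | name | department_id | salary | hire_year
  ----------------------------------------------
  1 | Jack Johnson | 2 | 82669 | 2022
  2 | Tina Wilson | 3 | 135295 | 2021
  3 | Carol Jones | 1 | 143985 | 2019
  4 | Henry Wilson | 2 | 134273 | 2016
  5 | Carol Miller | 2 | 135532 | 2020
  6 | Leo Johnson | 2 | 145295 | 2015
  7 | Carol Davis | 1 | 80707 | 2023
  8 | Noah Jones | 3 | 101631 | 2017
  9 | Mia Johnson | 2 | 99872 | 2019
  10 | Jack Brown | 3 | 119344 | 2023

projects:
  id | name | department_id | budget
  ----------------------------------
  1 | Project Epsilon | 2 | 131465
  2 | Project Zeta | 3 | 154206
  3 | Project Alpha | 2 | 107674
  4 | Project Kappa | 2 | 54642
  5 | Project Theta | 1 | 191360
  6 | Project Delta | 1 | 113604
SELECT c.name, p.name AS department, c.budget FROM projects c JOIN departments p ON c.department_id = p.id WHERE c.budget > 147079

Execution result:
name | department | budget
Project Zeta | Engineering | 154206
Project Theta | Sales | 191360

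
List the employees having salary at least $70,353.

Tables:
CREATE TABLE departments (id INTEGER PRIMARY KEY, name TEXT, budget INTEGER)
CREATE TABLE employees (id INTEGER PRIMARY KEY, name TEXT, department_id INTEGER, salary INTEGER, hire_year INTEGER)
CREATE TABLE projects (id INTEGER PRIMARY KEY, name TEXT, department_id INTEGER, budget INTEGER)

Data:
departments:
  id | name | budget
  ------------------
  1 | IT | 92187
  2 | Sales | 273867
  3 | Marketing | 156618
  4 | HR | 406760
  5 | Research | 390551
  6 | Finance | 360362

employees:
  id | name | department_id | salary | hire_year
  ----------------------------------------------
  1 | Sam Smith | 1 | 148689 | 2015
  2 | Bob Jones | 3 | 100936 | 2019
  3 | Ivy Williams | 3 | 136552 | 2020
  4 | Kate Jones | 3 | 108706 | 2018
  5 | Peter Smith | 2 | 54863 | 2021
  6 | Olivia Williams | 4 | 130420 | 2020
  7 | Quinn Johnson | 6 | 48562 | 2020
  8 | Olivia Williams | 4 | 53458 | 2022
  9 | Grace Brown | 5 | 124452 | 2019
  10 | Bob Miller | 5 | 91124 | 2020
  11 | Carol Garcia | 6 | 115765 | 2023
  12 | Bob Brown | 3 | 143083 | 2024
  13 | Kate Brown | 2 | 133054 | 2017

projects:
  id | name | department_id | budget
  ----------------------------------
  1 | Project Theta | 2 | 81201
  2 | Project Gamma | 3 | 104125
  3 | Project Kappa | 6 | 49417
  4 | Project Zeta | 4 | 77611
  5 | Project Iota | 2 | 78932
SELECT name, salary FROM employees WHERE salary >= 70353

Execution result:
name | salary
Sam Smith | 148689
Bob Jones | 100936
Ivy Williams | 136552
Kate Jones | 108706
Olivia Williams | 130420
Grace Brown | 124452
Bob Miller | 91124
Carol Garcia | 115765
Bob Brown | 143083
Kate Brown | 133054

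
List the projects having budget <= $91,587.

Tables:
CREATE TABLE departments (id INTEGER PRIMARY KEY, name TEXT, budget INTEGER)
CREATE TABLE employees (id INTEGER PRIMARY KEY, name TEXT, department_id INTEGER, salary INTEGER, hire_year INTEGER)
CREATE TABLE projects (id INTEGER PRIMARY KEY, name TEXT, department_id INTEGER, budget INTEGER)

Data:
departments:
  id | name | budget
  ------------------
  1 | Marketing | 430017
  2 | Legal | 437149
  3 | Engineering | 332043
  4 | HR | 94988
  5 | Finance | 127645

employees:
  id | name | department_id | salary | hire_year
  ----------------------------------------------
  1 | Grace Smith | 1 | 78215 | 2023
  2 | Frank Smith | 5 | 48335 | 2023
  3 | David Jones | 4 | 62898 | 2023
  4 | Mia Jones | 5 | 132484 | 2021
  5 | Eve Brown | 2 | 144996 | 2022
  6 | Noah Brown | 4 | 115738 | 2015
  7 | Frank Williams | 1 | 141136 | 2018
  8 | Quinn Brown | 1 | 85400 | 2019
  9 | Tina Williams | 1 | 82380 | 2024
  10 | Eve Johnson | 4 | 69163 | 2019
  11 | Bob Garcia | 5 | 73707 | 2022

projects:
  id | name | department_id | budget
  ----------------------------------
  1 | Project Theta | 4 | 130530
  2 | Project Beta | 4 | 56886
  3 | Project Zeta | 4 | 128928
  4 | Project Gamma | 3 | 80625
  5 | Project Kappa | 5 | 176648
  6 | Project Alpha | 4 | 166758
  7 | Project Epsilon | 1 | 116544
SELECT name, budget FROM projects WHERE budget <= 91587

Execution result:
name | budget
Project Beta | 56886
Project Gamma | 80625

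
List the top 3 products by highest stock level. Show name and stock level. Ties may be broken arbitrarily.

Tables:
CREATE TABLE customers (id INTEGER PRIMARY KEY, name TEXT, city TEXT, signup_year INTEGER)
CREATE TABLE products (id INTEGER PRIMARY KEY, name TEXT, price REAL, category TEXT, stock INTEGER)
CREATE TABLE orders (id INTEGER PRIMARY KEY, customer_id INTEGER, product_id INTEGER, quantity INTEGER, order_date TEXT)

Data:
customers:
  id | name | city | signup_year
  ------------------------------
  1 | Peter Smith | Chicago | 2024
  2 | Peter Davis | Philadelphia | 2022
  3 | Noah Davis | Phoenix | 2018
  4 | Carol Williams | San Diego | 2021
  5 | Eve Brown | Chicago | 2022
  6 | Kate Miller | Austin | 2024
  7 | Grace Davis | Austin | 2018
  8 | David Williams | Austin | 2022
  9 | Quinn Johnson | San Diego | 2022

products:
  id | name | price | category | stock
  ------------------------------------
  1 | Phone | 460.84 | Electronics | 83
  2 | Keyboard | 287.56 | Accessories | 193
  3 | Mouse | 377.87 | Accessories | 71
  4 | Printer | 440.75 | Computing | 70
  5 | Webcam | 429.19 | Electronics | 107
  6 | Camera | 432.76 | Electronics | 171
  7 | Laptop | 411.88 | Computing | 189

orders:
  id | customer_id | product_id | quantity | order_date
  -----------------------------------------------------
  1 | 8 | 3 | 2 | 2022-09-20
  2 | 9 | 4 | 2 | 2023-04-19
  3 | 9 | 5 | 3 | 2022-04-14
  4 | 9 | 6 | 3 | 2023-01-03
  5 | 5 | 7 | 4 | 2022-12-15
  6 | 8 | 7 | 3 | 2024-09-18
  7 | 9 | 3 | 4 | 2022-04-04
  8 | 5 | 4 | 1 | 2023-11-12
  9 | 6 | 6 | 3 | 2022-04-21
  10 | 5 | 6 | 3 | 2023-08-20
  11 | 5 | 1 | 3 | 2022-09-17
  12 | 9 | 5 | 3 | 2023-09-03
SELECT name, stock FROM products ORDER BY stock DESC LIMIT 3

Execution result:
name | stock
Keyboard | 193
Laptop | 189
Camera | 171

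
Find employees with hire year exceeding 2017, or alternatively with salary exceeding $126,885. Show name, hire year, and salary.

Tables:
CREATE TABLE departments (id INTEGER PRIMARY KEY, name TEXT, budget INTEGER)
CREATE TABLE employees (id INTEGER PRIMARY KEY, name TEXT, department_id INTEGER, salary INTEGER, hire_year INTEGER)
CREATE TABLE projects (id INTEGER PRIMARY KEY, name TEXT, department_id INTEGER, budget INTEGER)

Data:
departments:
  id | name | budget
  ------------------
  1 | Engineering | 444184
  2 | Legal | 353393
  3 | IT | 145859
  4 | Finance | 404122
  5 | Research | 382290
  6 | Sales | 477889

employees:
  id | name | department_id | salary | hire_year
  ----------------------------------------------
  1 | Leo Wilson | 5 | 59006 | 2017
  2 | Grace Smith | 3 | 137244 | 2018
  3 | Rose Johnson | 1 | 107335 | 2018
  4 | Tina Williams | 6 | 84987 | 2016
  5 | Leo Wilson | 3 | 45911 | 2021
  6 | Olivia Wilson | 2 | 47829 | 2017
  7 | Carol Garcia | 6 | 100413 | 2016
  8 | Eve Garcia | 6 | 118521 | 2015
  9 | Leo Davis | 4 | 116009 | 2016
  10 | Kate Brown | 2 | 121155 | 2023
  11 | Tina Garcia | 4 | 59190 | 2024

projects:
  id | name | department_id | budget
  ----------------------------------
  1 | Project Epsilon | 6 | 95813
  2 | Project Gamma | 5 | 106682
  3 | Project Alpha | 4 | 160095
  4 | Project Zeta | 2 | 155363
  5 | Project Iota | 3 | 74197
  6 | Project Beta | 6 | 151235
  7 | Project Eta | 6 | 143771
SELECT name, hire_year, salary FROM employees WHERE hire_year > 2017 OR salary > 126885

Execution result:
name | hire_year | salary
Grace Smith | 2018 | 137244
Rose Johnson | 2018 | 107335
Leo Wilson | 2021 | 45911
Kate Brown | 2023 | 121155
Tina Garcia | 2024 | 59190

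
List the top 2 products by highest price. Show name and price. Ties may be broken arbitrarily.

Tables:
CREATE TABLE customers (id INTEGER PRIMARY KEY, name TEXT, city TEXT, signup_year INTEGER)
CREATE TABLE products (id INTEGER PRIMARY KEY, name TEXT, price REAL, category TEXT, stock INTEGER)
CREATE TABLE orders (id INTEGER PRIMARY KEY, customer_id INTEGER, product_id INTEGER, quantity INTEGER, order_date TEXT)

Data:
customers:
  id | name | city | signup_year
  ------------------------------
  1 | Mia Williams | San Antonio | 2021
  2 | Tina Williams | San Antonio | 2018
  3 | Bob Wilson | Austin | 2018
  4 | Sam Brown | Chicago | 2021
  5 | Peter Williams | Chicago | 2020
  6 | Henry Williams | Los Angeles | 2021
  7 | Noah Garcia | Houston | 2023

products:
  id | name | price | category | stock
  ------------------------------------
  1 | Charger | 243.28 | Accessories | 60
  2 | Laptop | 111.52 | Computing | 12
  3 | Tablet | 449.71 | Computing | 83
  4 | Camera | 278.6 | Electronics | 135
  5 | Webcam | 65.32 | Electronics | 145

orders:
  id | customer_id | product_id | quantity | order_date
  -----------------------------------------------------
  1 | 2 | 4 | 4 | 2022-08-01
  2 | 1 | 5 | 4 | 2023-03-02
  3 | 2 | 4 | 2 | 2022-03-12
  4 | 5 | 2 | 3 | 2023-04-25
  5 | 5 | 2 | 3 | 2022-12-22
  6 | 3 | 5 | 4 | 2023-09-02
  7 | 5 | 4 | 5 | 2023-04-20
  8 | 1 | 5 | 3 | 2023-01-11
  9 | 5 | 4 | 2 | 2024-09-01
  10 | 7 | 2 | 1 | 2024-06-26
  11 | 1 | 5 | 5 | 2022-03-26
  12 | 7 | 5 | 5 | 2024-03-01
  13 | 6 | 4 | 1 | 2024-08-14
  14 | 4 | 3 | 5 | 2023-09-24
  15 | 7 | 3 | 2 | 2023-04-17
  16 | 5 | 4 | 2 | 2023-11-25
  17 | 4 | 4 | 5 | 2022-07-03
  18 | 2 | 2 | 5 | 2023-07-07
SELECT name, price FROM products ORDER BY price DESC LIMIT 2

Execution result:
name | price
Tablet | 449.71
Camera | 278.60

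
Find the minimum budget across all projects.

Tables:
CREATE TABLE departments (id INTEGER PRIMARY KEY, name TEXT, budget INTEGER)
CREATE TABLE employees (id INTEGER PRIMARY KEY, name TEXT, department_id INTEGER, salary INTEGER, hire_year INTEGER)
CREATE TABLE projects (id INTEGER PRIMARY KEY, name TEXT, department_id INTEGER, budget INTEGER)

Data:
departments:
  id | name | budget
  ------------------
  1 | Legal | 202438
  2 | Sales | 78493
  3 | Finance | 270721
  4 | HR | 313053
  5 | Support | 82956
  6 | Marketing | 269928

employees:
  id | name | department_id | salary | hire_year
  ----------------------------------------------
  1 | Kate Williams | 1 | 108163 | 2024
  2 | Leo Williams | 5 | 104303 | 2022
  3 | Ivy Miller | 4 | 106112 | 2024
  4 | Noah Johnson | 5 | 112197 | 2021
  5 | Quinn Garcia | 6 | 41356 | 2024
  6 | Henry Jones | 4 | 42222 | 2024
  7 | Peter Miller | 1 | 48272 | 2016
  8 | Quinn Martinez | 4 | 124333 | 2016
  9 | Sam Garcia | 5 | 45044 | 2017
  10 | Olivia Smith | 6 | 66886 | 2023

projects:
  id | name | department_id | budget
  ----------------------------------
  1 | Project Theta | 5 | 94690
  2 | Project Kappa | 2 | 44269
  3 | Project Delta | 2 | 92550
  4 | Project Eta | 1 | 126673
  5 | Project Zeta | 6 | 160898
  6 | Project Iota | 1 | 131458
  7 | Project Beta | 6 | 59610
SELECT MIN(budget) FROM projects

Execution result:
44269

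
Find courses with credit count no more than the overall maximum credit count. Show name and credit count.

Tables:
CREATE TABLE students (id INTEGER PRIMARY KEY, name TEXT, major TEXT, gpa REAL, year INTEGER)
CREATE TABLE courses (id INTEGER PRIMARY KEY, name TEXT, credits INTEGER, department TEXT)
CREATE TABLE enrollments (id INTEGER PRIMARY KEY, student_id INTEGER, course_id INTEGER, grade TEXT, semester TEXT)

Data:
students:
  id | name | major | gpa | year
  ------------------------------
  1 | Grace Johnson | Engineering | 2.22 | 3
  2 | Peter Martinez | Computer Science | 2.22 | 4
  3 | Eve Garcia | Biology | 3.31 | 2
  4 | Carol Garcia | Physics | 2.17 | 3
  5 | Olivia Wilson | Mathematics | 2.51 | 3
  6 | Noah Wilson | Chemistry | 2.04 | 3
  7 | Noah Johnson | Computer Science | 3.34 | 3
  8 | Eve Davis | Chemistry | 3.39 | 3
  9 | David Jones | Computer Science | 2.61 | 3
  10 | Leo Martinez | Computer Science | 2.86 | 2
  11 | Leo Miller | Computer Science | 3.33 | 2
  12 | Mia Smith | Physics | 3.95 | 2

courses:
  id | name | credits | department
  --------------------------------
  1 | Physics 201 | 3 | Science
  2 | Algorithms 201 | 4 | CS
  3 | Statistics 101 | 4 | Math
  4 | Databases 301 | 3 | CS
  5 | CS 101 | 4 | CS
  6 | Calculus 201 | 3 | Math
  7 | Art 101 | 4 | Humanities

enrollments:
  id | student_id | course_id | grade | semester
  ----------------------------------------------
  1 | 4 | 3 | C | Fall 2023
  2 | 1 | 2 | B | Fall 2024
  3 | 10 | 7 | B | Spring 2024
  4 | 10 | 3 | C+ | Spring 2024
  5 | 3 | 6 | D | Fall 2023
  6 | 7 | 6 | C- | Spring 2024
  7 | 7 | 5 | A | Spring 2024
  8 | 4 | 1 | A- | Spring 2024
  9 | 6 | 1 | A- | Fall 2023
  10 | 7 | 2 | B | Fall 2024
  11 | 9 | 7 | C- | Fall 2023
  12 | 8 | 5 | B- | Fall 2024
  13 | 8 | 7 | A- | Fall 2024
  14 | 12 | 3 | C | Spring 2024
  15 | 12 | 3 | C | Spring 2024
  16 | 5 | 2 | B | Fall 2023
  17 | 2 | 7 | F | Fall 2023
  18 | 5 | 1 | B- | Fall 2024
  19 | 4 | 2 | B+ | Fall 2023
SELECT name, credits FROM courses WHERE credits <= (SELECT MAX(credits) FROM courses)

Execution result:
name | credits
Physics 201 | 3
Algorithms 201 | 4
Statistics 101 | 4
Databases 301 | 3
CS 101 | 4
Calculus 201 | 3
Art 101 | 4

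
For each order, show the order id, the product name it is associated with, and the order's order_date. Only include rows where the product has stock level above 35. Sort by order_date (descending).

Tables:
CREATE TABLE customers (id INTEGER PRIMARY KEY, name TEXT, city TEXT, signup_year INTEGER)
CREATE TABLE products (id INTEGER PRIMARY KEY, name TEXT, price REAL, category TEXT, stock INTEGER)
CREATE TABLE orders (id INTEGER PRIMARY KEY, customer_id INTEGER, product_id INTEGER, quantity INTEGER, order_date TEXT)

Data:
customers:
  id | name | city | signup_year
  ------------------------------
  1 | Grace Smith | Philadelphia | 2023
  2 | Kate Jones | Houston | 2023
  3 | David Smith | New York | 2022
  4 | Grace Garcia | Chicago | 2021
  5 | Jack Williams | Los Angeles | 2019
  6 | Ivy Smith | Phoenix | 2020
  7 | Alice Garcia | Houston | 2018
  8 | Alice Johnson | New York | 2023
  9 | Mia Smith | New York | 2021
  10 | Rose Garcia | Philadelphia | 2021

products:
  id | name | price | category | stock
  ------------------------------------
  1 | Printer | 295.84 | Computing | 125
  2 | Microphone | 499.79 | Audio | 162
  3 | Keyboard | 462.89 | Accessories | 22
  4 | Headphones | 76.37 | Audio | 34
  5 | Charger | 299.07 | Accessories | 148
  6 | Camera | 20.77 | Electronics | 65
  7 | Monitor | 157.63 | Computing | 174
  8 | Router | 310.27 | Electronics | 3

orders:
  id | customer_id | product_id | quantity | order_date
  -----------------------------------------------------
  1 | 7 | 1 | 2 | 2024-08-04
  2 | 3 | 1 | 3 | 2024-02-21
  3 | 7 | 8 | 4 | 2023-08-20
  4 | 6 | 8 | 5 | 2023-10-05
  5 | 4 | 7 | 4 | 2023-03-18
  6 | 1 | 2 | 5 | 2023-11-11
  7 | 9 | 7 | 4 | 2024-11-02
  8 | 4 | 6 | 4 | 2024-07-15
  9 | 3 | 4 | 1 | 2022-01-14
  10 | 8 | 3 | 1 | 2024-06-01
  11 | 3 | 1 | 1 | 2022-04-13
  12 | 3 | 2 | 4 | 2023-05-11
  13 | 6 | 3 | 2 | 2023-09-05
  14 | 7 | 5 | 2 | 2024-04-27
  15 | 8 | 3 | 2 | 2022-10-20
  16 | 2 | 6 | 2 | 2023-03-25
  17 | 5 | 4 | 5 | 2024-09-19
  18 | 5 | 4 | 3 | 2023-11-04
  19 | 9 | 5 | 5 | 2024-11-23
SELECT c.id, p.name AS product, c.order_date FROM orders c JOIN products p ON c.product_id = p.id WHERE p.stock > 35 ORDER BY c.order_date DESC

Execution result:
id | product | order_date
19 | Charger | 2024-11-23
7 | Monitor | 2024-11-02
1 | Printer | 2024-08-04
8 | Camera | 2024-07-15
14 | Charger | 2024-04-27
2 | Printer | 2024-02-21
6 | Microphone | 2023-11-11
12 | Microphone | 2023-05-11
16 | Camera | 2023-03-25
5 | Monitor | 2023-03-18
11 | Printer | 2022-04-13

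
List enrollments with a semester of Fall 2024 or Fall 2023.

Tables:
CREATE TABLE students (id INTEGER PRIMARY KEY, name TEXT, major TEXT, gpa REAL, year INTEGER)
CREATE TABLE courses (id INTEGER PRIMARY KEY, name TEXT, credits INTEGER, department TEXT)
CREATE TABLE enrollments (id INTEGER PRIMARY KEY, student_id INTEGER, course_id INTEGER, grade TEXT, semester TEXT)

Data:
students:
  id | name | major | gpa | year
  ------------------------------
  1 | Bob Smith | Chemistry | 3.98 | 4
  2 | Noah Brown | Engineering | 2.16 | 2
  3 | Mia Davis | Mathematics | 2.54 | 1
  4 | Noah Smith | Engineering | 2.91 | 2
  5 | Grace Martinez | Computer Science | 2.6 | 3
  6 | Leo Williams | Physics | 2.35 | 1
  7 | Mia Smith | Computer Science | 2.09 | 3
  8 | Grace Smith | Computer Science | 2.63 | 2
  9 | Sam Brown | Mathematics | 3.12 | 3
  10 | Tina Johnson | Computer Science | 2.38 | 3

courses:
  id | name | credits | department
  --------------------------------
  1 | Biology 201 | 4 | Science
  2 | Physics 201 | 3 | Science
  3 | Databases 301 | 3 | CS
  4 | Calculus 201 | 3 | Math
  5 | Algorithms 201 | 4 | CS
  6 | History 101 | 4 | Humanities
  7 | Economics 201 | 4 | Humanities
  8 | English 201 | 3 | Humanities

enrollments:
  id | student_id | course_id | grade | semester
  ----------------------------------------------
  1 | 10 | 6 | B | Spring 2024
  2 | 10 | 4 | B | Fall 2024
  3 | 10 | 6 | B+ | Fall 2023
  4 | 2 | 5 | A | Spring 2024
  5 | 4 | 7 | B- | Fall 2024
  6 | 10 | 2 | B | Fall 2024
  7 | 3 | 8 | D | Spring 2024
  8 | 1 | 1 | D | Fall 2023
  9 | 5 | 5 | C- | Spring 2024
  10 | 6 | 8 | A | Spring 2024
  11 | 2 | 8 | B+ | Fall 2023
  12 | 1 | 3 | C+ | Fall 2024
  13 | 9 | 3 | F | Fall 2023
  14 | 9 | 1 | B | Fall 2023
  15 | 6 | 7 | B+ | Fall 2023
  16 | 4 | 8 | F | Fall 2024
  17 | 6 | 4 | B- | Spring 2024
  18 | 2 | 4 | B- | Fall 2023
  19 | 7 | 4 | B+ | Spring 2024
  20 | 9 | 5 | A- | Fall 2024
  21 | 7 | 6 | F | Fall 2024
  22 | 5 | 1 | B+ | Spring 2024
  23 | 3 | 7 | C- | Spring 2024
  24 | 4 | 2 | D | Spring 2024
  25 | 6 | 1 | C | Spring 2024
SELECT id, semester FROM enrollments WHERE semester IN ('Fall 2024', 'Fall 2023')

Execution result:
id | semester
2 | Fall 2024
3 | Fall 2023
5 | Fall 2024
6 | Fall 2024
8 | Fall 2023
11 | Fall 2023
12 | Fall 2024
13 | Fall 2023
14 | Fall 2023
15 | Fall 2023
16 | Fall 2024
18 | Fall 2023
20 | Fall 2024
21 | Fall 2024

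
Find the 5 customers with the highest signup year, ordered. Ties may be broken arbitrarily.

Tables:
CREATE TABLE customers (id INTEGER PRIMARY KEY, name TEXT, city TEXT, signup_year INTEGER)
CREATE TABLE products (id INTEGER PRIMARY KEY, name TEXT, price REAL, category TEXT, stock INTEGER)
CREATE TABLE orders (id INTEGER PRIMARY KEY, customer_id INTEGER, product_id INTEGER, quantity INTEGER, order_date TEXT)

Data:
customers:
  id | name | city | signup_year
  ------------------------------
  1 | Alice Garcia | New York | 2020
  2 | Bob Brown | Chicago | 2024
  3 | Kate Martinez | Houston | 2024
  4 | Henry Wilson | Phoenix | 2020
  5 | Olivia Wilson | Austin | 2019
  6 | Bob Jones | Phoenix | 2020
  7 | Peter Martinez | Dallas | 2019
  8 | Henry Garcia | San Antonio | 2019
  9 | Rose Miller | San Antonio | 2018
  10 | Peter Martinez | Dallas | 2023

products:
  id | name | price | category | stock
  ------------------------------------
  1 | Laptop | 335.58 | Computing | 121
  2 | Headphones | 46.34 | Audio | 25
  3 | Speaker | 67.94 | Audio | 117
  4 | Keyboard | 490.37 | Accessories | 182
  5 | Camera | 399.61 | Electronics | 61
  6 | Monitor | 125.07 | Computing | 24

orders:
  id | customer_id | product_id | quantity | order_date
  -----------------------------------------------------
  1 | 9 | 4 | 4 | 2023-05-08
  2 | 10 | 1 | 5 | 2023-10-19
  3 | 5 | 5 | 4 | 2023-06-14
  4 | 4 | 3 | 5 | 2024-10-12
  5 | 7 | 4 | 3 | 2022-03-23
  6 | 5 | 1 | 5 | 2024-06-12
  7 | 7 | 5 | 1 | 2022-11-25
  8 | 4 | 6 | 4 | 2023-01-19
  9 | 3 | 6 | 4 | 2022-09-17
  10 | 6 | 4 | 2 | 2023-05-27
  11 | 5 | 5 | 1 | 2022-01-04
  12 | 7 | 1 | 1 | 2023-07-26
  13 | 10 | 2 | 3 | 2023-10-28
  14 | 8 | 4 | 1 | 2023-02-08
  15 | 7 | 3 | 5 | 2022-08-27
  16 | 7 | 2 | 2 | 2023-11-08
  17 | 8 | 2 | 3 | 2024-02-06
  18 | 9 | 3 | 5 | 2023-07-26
SELECT name, signup_year FROM customers ORDER BY signup_year DESC LIMIT 5

Execution result:
name | signup_year
Bob Brown | 2024
Kate Martinez | 2024
Peter Martinez | 2023
Alice Garcia | 2020
Henry Wilson | 2020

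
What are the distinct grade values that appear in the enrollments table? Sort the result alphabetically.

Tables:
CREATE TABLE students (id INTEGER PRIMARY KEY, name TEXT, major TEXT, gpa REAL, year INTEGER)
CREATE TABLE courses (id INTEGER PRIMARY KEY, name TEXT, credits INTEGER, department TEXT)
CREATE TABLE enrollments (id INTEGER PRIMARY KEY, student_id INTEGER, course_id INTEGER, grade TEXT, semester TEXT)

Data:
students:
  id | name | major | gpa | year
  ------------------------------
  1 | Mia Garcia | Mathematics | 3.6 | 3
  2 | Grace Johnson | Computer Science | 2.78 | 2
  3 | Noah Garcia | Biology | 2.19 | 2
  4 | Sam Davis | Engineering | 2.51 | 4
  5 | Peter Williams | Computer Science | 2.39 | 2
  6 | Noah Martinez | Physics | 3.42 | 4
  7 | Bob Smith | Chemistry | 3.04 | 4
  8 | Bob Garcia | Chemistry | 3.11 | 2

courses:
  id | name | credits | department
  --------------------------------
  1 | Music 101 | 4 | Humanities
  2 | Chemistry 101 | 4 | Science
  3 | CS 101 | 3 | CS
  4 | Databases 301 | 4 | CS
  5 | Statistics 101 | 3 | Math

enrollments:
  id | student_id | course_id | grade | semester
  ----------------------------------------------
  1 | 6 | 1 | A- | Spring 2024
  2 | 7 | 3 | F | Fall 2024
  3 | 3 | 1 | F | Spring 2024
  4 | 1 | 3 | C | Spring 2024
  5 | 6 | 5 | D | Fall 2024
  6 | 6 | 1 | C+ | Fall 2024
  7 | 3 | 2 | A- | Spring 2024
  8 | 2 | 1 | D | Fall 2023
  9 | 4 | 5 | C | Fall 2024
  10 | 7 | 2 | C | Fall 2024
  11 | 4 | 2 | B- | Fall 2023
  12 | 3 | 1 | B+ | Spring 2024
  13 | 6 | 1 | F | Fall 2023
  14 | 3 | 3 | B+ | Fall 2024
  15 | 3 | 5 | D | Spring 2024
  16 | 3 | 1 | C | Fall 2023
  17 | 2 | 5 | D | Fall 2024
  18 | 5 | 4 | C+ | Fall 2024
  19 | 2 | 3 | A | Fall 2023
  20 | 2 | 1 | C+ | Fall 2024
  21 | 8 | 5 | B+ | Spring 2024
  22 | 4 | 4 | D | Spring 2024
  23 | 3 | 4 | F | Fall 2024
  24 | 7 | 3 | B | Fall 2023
SELECT DISTINCT grade FROM enrollments ORDER BY grade

Execution result:
grade
A
A-
B
B+
B-
C
C+
D
F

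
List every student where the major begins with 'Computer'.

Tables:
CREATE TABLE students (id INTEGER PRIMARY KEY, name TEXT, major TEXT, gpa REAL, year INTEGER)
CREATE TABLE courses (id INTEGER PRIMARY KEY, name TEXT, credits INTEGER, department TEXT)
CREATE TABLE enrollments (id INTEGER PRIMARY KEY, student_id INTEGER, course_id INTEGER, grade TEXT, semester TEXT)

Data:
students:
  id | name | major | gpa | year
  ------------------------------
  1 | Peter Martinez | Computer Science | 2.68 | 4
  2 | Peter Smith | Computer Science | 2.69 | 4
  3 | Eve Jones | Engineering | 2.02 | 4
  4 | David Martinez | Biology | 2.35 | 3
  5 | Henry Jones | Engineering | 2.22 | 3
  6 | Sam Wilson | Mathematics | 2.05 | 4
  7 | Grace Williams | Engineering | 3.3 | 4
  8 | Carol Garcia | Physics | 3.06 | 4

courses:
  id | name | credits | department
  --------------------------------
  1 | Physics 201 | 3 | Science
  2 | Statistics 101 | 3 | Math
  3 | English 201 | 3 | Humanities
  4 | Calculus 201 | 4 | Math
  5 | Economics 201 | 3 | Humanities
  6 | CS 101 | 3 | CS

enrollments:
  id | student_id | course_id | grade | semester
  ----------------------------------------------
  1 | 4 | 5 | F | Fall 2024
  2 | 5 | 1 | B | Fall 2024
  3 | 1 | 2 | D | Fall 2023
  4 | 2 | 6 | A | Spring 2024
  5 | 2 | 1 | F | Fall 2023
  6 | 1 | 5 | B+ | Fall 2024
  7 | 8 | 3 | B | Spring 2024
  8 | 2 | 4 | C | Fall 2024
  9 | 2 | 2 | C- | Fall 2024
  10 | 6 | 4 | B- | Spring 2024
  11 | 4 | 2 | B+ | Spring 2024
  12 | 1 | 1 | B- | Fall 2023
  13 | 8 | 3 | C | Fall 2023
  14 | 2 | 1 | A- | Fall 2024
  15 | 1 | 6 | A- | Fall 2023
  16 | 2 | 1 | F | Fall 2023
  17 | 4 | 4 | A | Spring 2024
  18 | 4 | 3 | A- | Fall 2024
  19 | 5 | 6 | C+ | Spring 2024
SELECT name, major FROM students WHERE major LIKE 'Computer%'

Execution result:
name | major
Peter Martinez | Computer Science
Peter Smith | Computer Science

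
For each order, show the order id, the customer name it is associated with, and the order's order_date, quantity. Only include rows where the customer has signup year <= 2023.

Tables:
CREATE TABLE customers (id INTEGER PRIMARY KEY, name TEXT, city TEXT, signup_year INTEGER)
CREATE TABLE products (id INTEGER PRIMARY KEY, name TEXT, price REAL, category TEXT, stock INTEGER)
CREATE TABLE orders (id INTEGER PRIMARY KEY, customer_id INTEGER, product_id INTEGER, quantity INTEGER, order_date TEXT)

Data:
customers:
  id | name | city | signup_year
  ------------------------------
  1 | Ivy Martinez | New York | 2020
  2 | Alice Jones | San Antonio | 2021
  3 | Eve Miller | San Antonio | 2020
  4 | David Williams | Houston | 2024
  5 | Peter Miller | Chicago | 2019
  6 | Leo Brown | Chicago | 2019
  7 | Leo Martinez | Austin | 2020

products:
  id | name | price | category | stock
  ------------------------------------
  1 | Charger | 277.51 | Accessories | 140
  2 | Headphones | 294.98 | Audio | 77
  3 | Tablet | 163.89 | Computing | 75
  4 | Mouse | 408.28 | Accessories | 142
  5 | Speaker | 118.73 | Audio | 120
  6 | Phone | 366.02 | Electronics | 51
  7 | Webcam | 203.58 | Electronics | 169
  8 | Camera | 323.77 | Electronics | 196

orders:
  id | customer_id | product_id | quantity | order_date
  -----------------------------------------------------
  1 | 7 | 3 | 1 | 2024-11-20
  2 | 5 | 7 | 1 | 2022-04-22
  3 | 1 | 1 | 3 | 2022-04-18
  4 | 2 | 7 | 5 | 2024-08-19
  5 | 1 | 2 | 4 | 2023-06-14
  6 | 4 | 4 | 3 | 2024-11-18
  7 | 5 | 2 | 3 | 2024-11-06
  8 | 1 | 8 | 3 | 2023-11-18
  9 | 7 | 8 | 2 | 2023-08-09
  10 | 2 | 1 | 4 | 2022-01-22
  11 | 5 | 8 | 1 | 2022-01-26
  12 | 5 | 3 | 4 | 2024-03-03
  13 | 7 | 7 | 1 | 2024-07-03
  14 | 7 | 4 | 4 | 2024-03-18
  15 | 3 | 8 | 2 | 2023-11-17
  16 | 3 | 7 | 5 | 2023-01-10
SELECT c.id, p.name AS customer, c.order_date, c.quantity FROM orders c JOIN customers p ON c.customer_id = p.id WHERE p.signup_year <= 2023

Execution result:
id | customer | order_date | quantity
1 | Leo Martinez | 2024-11-20 | 1
2 | Peter Miller | 2022-04-22 | 1
3 | Ivy Martinez | 2022-04-18 | 3
4 | Alice Jones | 2024-08-19 | 5
5 | Ivy Martinez | 2023-06-14 | 4
7 | Peter Miller | 2024-11-06 | 3
8 | Ivy Martinez | 2023-11-18 | 3
9 | Leo Martinez | 2023-08-09 | 2
10 | Alice Jones | 2022-01-22 | 4
11 | Peter Miller | 2022-01-26 | 1
12 | Peter Miller | 2024-03-03 | 4
13 | Leo Martinez | 2024-07-03 | 1
14 | Leo Martinez | 2024-03-18 | 4
15 | Eve Miller | 2023-11-17 | 2
16 | Eve Miller | 2023-01-10 | 5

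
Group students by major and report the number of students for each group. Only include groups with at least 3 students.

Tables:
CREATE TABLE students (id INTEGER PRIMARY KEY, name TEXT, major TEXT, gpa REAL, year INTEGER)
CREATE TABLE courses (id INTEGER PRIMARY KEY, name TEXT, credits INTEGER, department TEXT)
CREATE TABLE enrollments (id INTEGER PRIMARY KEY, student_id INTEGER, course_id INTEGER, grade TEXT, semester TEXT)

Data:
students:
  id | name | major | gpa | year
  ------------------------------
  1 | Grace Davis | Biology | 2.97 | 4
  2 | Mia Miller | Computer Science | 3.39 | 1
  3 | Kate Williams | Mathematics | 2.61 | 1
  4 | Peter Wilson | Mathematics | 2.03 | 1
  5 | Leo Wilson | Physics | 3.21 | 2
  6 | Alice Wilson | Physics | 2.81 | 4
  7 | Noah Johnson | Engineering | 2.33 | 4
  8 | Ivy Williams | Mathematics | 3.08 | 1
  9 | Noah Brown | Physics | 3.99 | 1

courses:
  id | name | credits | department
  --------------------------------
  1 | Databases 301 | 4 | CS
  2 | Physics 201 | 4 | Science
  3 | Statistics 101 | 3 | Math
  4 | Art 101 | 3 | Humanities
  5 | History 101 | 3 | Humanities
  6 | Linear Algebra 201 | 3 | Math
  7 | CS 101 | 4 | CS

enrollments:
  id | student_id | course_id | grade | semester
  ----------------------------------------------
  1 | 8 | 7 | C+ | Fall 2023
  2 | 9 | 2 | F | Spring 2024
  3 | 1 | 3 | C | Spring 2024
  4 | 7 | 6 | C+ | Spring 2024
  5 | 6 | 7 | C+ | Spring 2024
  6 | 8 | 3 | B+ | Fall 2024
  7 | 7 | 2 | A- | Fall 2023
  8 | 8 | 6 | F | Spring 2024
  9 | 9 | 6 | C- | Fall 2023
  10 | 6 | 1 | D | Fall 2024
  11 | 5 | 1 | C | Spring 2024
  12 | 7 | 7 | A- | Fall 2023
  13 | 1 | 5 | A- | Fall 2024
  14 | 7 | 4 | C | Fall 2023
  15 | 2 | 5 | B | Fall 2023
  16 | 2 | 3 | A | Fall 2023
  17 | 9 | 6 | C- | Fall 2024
SELECT major, COUNT(*) AS n FROM students GROUP BY major HAVING COUNT(*) >= 3

Execution result:
major | n
Mathematics | 3
Physics | 3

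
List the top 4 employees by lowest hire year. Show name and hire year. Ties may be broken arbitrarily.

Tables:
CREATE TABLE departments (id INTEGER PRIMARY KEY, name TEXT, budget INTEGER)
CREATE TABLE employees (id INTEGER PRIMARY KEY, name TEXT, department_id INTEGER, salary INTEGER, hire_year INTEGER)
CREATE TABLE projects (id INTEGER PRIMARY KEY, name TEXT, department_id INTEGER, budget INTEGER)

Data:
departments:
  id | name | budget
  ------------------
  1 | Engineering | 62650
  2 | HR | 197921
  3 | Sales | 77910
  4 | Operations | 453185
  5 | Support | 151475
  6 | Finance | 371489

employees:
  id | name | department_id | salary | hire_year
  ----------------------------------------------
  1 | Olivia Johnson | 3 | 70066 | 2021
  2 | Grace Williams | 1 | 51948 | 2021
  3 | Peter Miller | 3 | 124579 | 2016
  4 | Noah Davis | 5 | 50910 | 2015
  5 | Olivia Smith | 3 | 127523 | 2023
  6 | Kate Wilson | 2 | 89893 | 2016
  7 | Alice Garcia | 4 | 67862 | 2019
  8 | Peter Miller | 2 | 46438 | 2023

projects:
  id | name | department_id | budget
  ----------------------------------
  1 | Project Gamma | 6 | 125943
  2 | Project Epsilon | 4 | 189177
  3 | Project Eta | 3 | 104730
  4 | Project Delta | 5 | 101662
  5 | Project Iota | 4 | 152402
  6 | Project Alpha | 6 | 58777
SELECT name, hire_year FROM employees ORDER BY hire_year ASC LIMIT 4

Execution result:
name | hire_year
Noah Davis | 2015
Peter Miller | 2016
Kate Wilson | 2016
Alice Garcia | 2019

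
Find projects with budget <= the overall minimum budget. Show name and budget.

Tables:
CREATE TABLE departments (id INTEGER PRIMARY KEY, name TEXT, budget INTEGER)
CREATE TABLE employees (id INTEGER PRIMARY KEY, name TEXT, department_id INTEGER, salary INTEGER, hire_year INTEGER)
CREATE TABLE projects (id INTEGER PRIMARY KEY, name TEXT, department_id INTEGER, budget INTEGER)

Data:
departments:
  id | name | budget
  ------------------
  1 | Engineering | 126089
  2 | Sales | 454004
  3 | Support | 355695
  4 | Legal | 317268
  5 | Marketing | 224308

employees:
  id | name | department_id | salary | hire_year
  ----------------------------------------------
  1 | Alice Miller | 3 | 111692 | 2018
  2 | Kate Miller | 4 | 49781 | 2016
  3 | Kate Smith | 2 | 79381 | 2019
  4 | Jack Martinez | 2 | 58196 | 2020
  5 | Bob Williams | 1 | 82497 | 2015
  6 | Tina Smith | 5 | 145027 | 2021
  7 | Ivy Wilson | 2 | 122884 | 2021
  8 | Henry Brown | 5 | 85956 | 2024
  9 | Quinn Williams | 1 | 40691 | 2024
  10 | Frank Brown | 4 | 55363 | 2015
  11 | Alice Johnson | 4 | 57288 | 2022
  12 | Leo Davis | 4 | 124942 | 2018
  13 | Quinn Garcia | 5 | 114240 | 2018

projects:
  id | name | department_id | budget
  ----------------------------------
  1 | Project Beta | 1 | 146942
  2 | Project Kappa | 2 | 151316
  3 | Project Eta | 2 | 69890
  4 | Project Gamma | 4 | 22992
SELECT name, budget FROM projects WHERE budget <= (SELECT MIN(budget) FROM projects)

Execution result:
name | budget
Project Gamma | 22992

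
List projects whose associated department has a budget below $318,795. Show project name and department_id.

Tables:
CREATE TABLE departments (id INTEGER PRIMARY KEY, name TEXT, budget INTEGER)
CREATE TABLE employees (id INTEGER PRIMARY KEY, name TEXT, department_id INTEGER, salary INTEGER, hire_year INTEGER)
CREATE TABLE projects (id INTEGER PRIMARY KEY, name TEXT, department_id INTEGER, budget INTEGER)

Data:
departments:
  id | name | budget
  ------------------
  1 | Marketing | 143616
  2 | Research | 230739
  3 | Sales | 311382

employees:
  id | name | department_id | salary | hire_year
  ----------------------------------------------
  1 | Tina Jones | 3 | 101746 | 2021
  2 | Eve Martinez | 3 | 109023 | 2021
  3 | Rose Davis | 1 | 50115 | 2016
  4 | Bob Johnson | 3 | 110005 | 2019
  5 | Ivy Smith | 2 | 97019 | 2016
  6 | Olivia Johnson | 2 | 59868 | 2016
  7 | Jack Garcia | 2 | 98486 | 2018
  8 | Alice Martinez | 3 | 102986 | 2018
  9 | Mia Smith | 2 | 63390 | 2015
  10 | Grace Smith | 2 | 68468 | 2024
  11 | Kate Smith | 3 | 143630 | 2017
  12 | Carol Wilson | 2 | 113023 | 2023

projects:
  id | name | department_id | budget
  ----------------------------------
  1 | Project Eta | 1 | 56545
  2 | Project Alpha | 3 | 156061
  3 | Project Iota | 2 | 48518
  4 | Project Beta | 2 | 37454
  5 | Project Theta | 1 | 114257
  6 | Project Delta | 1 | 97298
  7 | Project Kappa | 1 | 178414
SELECT name, department_id FROM projects WHERE department_id IN (SELECT id FROM departments WHERE budget < 318795)

Execution result:
name | department_id
Project Eta | 1
Project Alpha | 3
Project Iota | 2
Project Beta | 2
Project Theta | 1
Project Delta | 1
Project Kappa | 1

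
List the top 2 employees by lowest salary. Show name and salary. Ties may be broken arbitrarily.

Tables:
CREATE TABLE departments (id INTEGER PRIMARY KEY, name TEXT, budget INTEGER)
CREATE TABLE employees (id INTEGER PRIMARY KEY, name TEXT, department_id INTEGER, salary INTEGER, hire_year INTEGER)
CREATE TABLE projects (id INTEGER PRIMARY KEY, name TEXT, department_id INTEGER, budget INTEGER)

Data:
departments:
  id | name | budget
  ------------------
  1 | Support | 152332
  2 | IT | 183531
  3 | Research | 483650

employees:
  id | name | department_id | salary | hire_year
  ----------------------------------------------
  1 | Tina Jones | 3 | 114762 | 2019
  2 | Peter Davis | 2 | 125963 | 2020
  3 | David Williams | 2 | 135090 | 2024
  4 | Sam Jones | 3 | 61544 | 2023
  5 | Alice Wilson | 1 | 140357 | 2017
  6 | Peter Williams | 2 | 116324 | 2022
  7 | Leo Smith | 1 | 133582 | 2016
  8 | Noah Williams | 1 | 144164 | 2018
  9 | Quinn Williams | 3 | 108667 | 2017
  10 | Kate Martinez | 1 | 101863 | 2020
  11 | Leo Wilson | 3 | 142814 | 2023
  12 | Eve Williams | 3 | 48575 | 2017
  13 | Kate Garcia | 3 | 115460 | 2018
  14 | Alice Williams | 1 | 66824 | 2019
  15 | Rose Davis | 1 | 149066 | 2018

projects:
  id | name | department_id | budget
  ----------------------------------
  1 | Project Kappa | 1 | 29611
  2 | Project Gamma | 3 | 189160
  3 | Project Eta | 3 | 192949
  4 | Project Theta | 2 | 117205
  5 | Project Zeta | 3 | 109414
SELECT name, salary FROM employees ORDER BY salary ASC LIMIT 2

Execution result:
name | salary
Eve Williams | 48575
Sam Jones | 61544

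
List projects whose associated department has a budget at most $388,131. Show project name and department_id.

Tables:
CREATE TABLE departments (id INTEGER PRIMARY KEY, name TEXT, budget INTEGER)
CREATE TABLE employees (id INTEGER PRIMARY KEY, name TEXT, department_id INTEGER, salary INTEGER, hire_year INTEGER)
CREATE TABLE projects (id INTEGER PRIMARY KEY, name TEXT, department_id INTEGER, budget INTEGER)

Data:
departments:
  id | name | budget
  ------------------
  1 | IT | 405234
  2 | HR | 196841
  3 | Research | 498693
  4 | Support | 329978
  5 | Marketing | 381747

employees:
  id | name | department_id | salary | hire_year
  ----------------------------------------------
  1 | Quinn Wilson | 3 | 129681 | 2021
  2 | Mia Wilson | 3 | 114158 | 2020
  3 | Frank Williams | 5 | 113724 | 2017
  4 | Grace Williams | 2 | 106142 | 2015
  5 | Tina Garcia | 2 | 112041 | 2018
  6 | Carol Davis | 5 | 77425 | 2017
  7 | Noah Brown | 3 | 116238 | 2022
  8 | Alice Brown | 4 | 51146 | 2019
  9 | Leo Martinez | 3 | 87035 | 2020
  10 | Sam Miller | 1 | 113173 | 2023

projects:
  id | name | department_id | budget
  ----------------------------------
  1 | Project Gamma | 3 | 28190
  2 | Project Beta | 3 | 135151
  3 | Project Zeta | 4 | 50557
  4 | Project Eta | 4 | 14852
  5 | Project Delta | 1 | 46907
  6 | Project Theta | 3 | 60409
SELECT name, department_id FROM projects WHERE department_id IN (SELECT id FROM departments WHERE budget <= 388131)

Execution result:
name | department_id
Project Zeta | 4
Project Eta | 4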